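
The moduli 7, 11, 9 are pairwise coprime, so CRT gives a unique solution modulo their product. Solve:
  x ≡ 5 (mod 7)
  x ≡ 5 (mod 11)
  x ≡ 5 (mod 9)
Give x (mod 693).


Moduli 7, 11, 9 are pairwise coprime; by CRT there is a unique solution modulo M = 7 · 11 · 9 = 693.
Solve pairwise, accumulating the modulus:
  Start with x ≡ 5 (mod 7).
  Combine with x ≡ 5 (mod 11): since gcd(7, 11) = 1, we get a unique residue mod 77.
    Write x = 5 + 7·t and substitute into x ≡ 5 (mod 11): 7·t ≡ 5 − 5 = 0 (mod 11).
    The inverse of 7 mod 11 is 8 (since 7·8 = 56 = 5·11 + 1), so t ≡ 8·0 = 0 ≡ 0 (mod 11).
    Then x = 5 + 7·0 = 5, valid modulo lcm(7, 11) = 77: x ≡ 5 (mod 77).
  Combine with x ≡ 5 (mod 9): since gcd(77, 9) = 1, we get a unique residue mod 693.
    Write x = 5 + 77·t and substitute into x ≡ 5 (mod 9): 77·t ≡ 5 − 5 = 0 (mod 9).
    Reduce coefficients mod 9: 5·t ≡ 0 (mod 9).
    The inverse of 5 mod 9 is 2 (since 5·2 = 10 = 1·9 + 1), so t ≡ 2·0 = 0 ≡ 0 (mod 9).
    Then x = 5 + 77·0 = 5, valid modulo lcm(77, 9) = 693: x ≡ 5 (mod 693).
Verify: 5 mod 7 = 5 ✓, 5 mod 11 = 5 ✓, 5 mod 9 = 5 ✓.

x ≡ 5 (mod 693).


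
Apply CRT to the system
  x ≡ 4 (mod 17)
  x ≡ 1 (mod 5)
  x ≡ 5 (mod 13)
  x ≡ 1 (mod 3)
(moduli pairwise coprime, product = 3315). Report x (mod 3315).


Product of moduli M = 17 · 5 · 13 · 3 = 3315.
Merge one congruence at a time:
  Start: x ≡ 4 (mod 17).
  Combine with x ≡ 1 (mod 5); new modulus lcm = 85.
    Write x = 4 + 17·t and substitute into x ≡ 1 (mod 5): 17·t ≡ 1 − 4 = -3 (mod 5).
    Reduce coefficients mod 5: 2·t ≡ 2 (mod 5).
    The inverse of 2 mod 5 is 3 (since 2·3 = 6 = 1·5 + 1), so t ≡ 3·2 = 6 ≡ 1 (mod 5).
    Then x = 4 + 17·1 = 21, valid modulo lcm(17, 5) = 85: x ≡ 21 (mod 85).
  Combine with x ≡ 5 (mod 13); new modulus lcm = 1105.
    Write x = 21 + 85·t and substitute into x ≡ 5 (mod 13): 85·t ≡ 5 − 21 = -16 (mod 13).
    Reduce coefficients mod 13: 7·t ≡ 10 (mod 13).
    The inverse of 7 mod 13 is 2 (since 7·2 = 14 = 1·13 + 1), so t ≡ 2·10 = 20 ≡ 7 (mod 13).
    Then x = 21 + 85·7 = 616, valid modulo lcm(85, 13) = 1105: x ≡ 616 (mod 1105).
  Combine with x ≡ 1 (mod 3); new modulus lcm = 3315.
    Write x = 616 + 1105·t and substitute into x ≡ 1 (mod 3): 1105·t ≡ 1 − 616 = -615 (mod 3).
    Reduce coefficients mod 3: 1·t ≡ 0 (mod 3).
    So t ≡ 0 (mod 3).
    Then x = 616 + 1105·0 = 616, valid modulo lcm(1105, 3) = 3315: x ≡ 616 (mod 3315).
Verify against each original: 616 mod 17 = 4, 616 mod 5 = 1, 616 mod 13 = 5, 616 mod 3 = 1.

x ≡ 616 (mod 3315).


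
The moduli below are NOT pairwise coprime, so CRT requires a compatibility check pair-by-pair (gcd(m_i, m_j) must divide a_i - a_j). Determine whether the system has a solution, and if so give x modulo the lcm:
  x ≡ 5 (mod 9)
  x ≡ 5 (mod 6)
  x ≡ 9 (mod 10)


Moduli 9, 6, 10 are not pairwise coprime, so CRT works modulo lcm(m_i) when all pairwise compatibility conditions hold.
Pairwise compatibility: gcd(m_i, m_j) must divide a_i - a_j for every pair.
Merge one congruence at a time:
  Start: x ≡ 5 (mod 9).
  Combine with x ≡ 5 (mod 6): gcd(9, 6) = 3; 5 - 5 = 0, which IS divisible by 3, so compatible.
    Write x = 5 + 9·t and substitute into x ≡ 5 (mod 6): 9·t ≡ 5 − 5 = 0 (mod 6).
    Divide the congruence (and modulus) by g = 3: 3·t ≡ 0 (mod 2).
    Reduce coefficients mod 2: 1·t ≡ 0 (mod 2).
    So t ≡ 0 (mod 2).
    Then x = 5 + 9·0 = 5, valid modulo lcm(9, 6) = 18: x ≡ 5 (mod 18).
  Combine with x ≡ 9 (mod 10): gcd(18, 10) = 2; 9 - 5 = 4, which IS divisible by 2, so compatible.
    Write x = 5 + 18·t and substitute into x ≡ 9 (mod 10): 18·t ≡ 9 − 5 = 4 (mod 10).
    Divide the congruence (and modulus) by g = 2: 9·t ≡ 2 (mod 5).
    Reduce coefficients mod 5: 4·t ≡ 2 (mod 5).
    The inverse of 4 mod 5 is 4 (since 4·4 = 16 = 3·5 + 1), so t ≡ 4·2 = 8 ≡ 3 (mod 5).
    Then x = 5 + 18·3 = 59, valid modulo lcm(18, 10) = 90: x ≡ 59 (mod 90).
Verify: 59 mod 9 = 5, 59 mod 6 = 5, 59 mod 10 = 9.

x ≡ 59 (mod 90).


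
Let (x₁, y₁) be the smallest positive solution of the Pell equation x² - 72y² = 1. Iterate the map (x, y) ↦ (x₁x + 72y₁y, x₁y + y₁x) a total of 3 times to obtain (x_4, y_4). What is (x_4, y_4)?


Step 1: Find the fundamental solution (x₁, y₁) of x² - 72y² = 1.
  Expand √72 as a continued fraction. a₀ = ⌊√72⌋ = 8; iterate m_{k+1} = d_k·a_k − m_k, d_{k+1} = (72 − m_{k+1}²)/d_k, a_{k+1} = ⌊(a₀ + m_{k+1})/d_{k+1}⌋ (starting m₀ = 0, d₀ = 1), with convergents p_k = a_k·p_{k-1} + p_{k-2}, q_k = a_k·q_{k-1} + q_{k-2} (p₋₁ = 1, q₋₁ = 0):
  k = 0: a₀ = 8; p₀/q₀ = 8/1; p₀² − 72·q₀² = 64 − 72 = -8.
  k = 1: m = 8, d = 8, a = ⌊(8 + 8)/8⌋ = 2; p/q = (2·8 + 1)/(2·1 + 0) = 17/2; p² − 72·q² = 289 − 288 = 1.
  The first convergent with p² − 72·q² = 1 gives the fundamental solution (x₁, y₁) = (17, 2).
Step 2: Apply the recurrence (x_{n+1}, y_{n+1}) = (x₁x_n + 72y₁y_n, x₁y_n + y₁x_n) repeatedly.
  From (x_1, y_1) = (17, 2): x_2 = 17·17 + 72·2·2 = 577; y_2 = 17·2 + 2·17 = 68.
  From (x_2, y_2) = (577, 68): x_3 = 17·577 + 72·2·68 = 19601; y_3 = 17·68 + 2·577 = 2310.
  From (x_3, y_3) = (19601, 2310): x_4 = 17·19601 + 72·2·2310 = 665857; y_4 = 17·2310 + 2·19601 = 78472.
Step 3: Verify x_4² - 72·y_4² = 443365544449 - 443365544448 = 1 (should be 1). ✓

(x_1, y_1) = (17, 2); (x_4, y_4) = (665857, 78472).


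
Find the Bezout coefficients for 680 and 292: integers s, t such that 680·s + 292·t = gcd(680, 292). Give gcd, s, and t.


Euclidean algorithm on (680, 292) — divide until remainder is 0:
  680 = 2 · 292 + 96
  292 = 3 · 96 + 4
  96 = 24 · 4 + 0
gcd(680, 292) = 4.
Track Bezout coefficients alongside the remainders: start with r₀ = 680 = a·1 + b·0 (s = 1, t = 0) and r₁ = 292 = a·0 + b·1 (s = 0, t = 1); each new remainder r_{k+1} = r_{k-1} − q_k·r_k inherits s_{k+1} = s_{k-1} − q_k·s_k, t_{k+1} = t_{k-1} − q_k·t_k, so r_k = a·s_k + b·t_k at every step:
  q = 2: r = 96, s = 1 − 2·0 = 1, t = 0 − 2·1 = -2  (check: 680·1 + 292·(-2) = 96)
  q = 3: r = 4, s = 0 − 3·1 = -3, t = 1 − 3·(-2) = 7  (check: 680·(-3) + 292·7 = 4)
The row with r = 4 (the gcd) gives the Bezout coefficients s = -3, t = 7.
Result: 680 · (-3) + 292 · (7) = 4.

gcd(680, 292) = 4; s = -3, t = 7 (check: 680·(-3) + 292·7 = 4).


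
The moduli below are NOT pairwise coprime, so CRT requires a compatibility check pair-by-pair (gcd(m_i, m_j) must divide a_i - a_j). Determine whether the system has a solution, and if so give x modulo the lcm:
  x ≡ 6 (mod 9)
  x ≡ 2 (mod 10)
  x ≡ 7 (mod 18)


Moduli 9, 10, 18 are not pairwise coprime, so CRT works modulo lcm(m_i) when all pairwise compatibility conditions hold.
Pairwise compatibility: gcd(m_i, m_j) must divide a_i - a_j for every pair.
Merge one congruence at a time:
  Start: x ≡ 6 (mod 9).
  Combine with x ≡ 2 (mod 10): gcd(9, 10) = 1; 2 - 6 = -4, which IS divisible by 1, so compatible.
    Write x = 6 + 9·t and substitute into x ≡ 2 (mod 10): 9·t ≡ 2 − 6 = -4 (mod 10).
    Reduce coefficients mod 10: 9·t ≡ 6 (mod 10).
    The inverse of 9 mod 10 is 9 (since 9·9 = 81 = 8·10 + 1), so t ≡ 9·6 = 54 ≡ 4 (mod 10).
    Then x = 6 + 9·4 = 42, valid modulo lcm(9, 10) = 90: x ≡ 42 (mod 90).
  Combine with x ≡ 7 (mod 18): gcd(90, 18) = 18, and 7 - 42 = -35 is NOT divisible by 18.
    ⇒ system is inconsistent (no integer solution).

No solution (the system is inconsistent).


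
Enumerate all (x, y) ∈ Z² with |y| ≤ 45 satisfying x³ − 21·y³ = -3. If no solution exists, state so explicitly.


The equation is x³ - 21y³ = -3. For fixed y, x³ = 21·y³ − 3, so a solution requires the RHS to be a perfect cube.
Strategy: iterate y from -45 to 45, compute RHS = 21·y³ − 3, and check whether it is a (positive or negative) perfect cube.
Check small values of y:
  y = 0: RHS = -3 is not a perfect cube.
  y = 1: RHS = 18 is not a perfect cube.
  y = -1: RHS = -24 is not a perfect cube.
  y = 2: RHS = 165 is not a perfect cube.
  y = -2: RHS = -171 is not a perfect cube.
  y = 3: RHS = 564 is not a perfect cube.
  y = -3: RHS = -570 is not a perfect cube.
Continuing the search up to |y| = 45 finds no solutions either.
No (x, y) in the scanned range satisfies the equation.

No integer solutions with |y| ≤ 45.


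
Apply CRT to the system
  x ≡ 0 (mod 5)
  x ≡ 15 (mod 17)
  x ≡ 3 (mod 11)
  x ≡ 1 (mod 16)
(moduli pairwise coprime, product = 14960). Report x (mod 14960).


Product of moduli M = 5 · 17 · 11 · 16 = 14960.
Merge one congruence at a time:
  Start: x ≡ 0 (mod 5).
  Combine with x ≡ 15 (mod 17); new modulus lcm = 85.
    Write x = 0 + 5·t and substitute into x ≡ 15 (mod 17): 5·t ≡ 15 − 0 = 15 (mod 17).
    The inverse of 5 mod 17 is 7 (since 5·7 = 35 = 2·17 + 1), so t ≡ 7·15 = 105 ≡ 3 (mod 17).
    Then x = 0 + 5·3 = 15, valid modulo lcm(5, 17) = 85: x ≡ 15 (mod 85).
  Combine with x ≡ 3 (mod 11); new modulus lcm = 935.
    Write x = 15 + 85·t and substitute into x ≡ 3 (mod 11): 85·t ≡ 3 − 15 = -12 (mod 11).
    Reduce coefficients mod 11: 8·t ≡ 10 (mod 11).
    The inverse of 8 mod 11 is 7 (since 8·7 = 56 = 5·11 + 1), so t ≡ 7·10 = 70 ≡ 4 (mod 11).
    Then x = 15 + 85·4 = 355, valid modulo lcm(85, 11) = 935: x ≡ 355 (mod 935).
  Combine with x ≡ 1 (mod 16); new modulus lcm = 14960.
    Write x = 355 + 935·t and substitute into x ≡ 1 (mod 16): 935·t ≡ 1 − 355 = -354 (mod 16).
    Reduce coefficients mod 16: 7·t ≡ 14 (mod 16).
    The inverse of 7 mod 16 is 7 (since 7·7 = 49 = 3·16 + 1), so t ≡ 7·14 = 98 ≡ 2 (mod 16).
    Then x = 355 + 935·2 = 2225, valid modulo lcm(935, 16) = 14960: x ≡ 2225 (mod 14960).
Verify against each original: 2225 mod 5 = 0, 2225 mod 17 = 15, 2225 mod 11 = 3, 2225 mod 16 = 1.

x ≡ 2225 (mod 14960).


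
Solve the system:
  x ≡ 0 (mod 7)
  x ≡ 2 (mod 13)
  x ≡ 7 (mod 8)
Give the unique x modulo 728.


Moduli 7, 13, 8 are pairwise coprime; by CRT there is a unique solution modulo M = 7 · 13 · 8 = 728.
Solve pairwise, accumulating the modulus:
  Start with x ≡ 0 (mod 7).
  Combine with x ≡ 2 (mod 13): since gcd(7, 13) = 1, we get a unique residue mod 91.
    Write x = 0 + 7·t and substitute into x ≡ 2 (mod 13): 7·t ≡ 2 − 0 = 2 (mod 13).
    The inverse of 7 mod 13 is 2 (since 7·2 = 14 = 1·13 + 1), so t ≡ 2·2 = 4 ≡ 4 (mod 13).
    Then x = 0 + 7·4 = 28, valid modulo lcm(7, 13) = 91: x ≡ 28 (mod 91).
  Combine with x ≡ 7 (mod 8): since gcd(91, 8) = 1, we get a unique residue mod 728.
    Write x = 28 + 91·t and substitute into x ≡ 7 (mod 8): 91·t ≡ 7 − 28 = -21 (mod 8).
    Reduce coefficients mod 8: 3·t ≡ 3 (mod 8).
    The inverse of 3 mod 8 is 3 (since 3·3 = 9 = 1·8 + 1), so t ≡ 3·3 = 9 ≡ 1 (mod 8).
    Then x = 28 + 91·1 = 119, valid modulo lcm(91, 8) = 728: x ≡ 119 (mod 728).
Verify: 119 mod 7 = 0 ✓, 119 mod 13 = 2 ✓, 119 mod 8 = 7 ✓.

x ≡ 119 (mod 728).


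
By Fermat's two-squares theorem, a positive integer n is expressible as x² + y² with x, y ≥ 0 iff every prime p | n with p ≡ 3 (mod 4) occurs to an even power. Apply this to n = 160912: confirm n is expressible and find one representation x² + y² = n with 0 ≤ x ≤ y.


Step 1: Factor n = 160912 = 2^4 · 89 · 113.
Step 2: Check the mod-4 condition on each prime factor: 2 = 2 (special); 89 ≡ 1 (mod 4), exponent 1; 113 ≡ 1 (mod 4), exponent 1.
All primes ≡ 3 (mod 4) appear to even exponent (or don't appear), so by the two-squares theorem n IS expressible as a sum of two squares.
Step 3: Build a representation. Group n = k² · m with k = 4 and m = 89 · 113 = 10057 (a product of primes ≡ 1 (mod 4)); a representation of m scales to one of n via (k·x)² + (k·y)² = k²(x² + y²). Each prime p ≡ 1 (mod 4) is itself a sum of two squares; find a² by testing p − a² for a perfect square:
  89: 89 − 1² = 88, 89 − 2² = 85, 89 − 3² = 80, 89 − 4² = 73, 89 − 5² = 64 = 8² ⇒ 89 = 5² + 8².
  113: 113 − 1² = 112, 113 − 2² = 109, 113 − 3² = 104, 113 − 4² = 97, 113 − 5² = 88, 113 − 6² = 77, 113 − 7² = 64 = 8² ⇒ 113 = 7² + 8².
  Combine using the Brahmagupta–Fibonacci identity (a² + b²)(c² + d²) = (ac − bd)² + (ad + bc)² = (ac + bd)² + (ad − bc)²:
  89 · 113 = 10057: from (5² + 8²)(7² + 8²), take (5·7 − 8·8, 5·8 + 8·7) = (35 − 64, 40 + 56) = (-29, 96); dropping signs (only squares matter) gives (29, 96); check 29² + 96² = 841 + 9216 = 10057 ✓.
  Scale by k = 4: (4·29, 4·96) = (116, 384).
Step 4: Order so x ≤ y and verify: 116² + 384² = 13456 + 147456 = 160912 = n. ✓

n = 160912 = 116² + 384² (one valid representation with x ≤ y).


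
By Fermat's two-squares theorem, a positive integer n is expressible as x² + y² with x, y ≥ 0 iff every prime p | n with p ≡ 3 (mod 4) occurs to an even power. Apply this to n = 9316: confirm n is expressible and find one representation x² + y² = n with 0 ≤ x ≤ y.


Step 1: Factor n = 9316 = 2^2 · 17 · 137.
Step 2: Check the mod-4 condition on each prime factor: 2 = 2 (special); 17 ≡ 1 (mod 4), exponent 1; 137 ≡ 1 (mod 4), exponent 1.
All primes ≡ 3 (mod 4) appear to even exponent (or don't appear), so by the two-squares theorem n IS expressible as a sum of two squares.
Step 3: Build a representation. Group n = k² · m with k = 2 and m = 17 · 137 = 2329 (a product of primes ≡ 1 (mod 4)); a representation of m scales to one of n via (k·x)² + (k·y)² = k²(x² + y²). Each prime p ≡ 1 (mod 4) is itself a sum of two squares; find a² by testing p − a² for a perfect square:
  17: 17 − 1² = 16 = 4² ⇒ 17 = 1² + 4².
  137: 137 − 1² = 136, 137 − 2² = 133, 137 − 3² = 128, 137 − 4² = 121 = 11² ⇒ 137 = 4² + 11².
  Combine using the Brahmagupta–Fibonacci identity (a² + b²)(c² + d²) = (ac − bd)² + (ad + bc)² = (ac + bd)² + (ad − bc)²:
  17 · 137 = 2329: from (1² + 4²)(4² + 11²), take (1·4 − 4·11, 1·11 + 4·4) = (4 − 44, 11 + 16) = (-40, 27); dropping signs (only squares matter) gives (40, 27); check 40² + 27² = 1600 + 729 = 2329 ✓.
  Scale by k = 2: (2·40, 2·27) = (80, 54).
Step 4: Order so x ≤ y and verify: 54² + 80² = 2916 + 6400 = 9316 = n. ✓

n = 9316 = 54² + 80² (one valid representation with x ≤ y).


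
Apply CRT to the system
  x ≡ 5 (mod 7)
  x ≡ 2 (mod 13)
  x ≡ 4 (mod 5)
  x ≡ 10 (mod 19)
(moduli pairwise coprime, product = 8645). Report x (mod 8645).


Product of moduli M = 7 · 13 · 5 · 19 = 8645.
Merge one congruence at a time:
  Start: x ≡ 5 (mod 7).
  Combine with x ≡ 2 (mod 13); new modulus lcm = 91.
    Write x = 5 + 7·t and substitute into x ≡ 2 (mod 13): 7·t ≡ 2 − 5 = -3 (mod 13).
    Reduce coefficients mod 13: 7·t ≡ 10 (mod 13).
    The inverse of 7 mod 13 is 2 (since 7·2 = 14 = 1·13 + 1), so t ≡ 2·10 = 20 ≡ 7 (mod 13).
    Then x = 5 + 7·7 = 54, valid modulo lcm(7, 13) = 91: x ≡ 54 (mod 91).
  Combine with x ≡ 4 (mod 5); new modulus lcm = 455.
    Write x = 54 + 91·t and substitute into x ≡ 4 (mod 5): 91·t ≡ 4 − 54 = -50 (mod 5).
    Reduce coefficients mod 5: 1·t ≡ 0 (mod 5).
    So t ≡ 0 (mod 5).
    Then x = 54 + 91·0 = 54, valid modulo lcm(91, 5) = 455: x ≡ 54 (mod 455).
  Combine with x ≡ 10 (mod 19); new modulus lcm = 8645.
    Write x = 54 + 455·t and substitute into x ≡ 10 (mod 19): 455·t ≡ 10 − 54 = -44 (mod 19).
    Reduce coefficients mod 19: 18·t ≡ 13 (mod 19).
    The inverse of 18 mod 19 is 18 (since 18·18 = 324 = 17·19 + 1), so t ≡ 18·13 = 234 ≡ 6 (mod 19).
    Then x = 54 + 455·6 = 2784, valid modulo lcm(455, 19) = 8645: x ≡ 2784 (mod 8645).
Verify against each original: 2784 mod 7 = 5, 2784 mod 13 = 2, 2784 mod 5 = 4, 2784 mod 19 = 10.

x ≡ 2784 (mod 8645).


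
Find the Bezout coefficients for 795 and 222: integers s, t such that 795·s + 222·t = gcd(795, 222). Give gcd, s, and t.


Euclidean algorithm on (795, 222) — divide until remainder is 0:
  795 = 3 · 222 + 129
  222 = 1 · 129 + 93
  129 = 1 · 93 + 36
  93 = 2 · 36 + 21
  36 = 1 · 21 + 15
  21 = 1 · 15 + 6
  15 = 2 · 6 + 3
  6 = 2 · 3 + 0
gcd(795, 222) = 3.
Track Bezout coefficients alongside the remainders: start with r₀ = 795 = a·1 + b·0 (s = 1, t = 0) and r₁ = 222 = a·0 + b·1 (s = 0, t = 1); each new remainder r_{k+1} = r_{k-1} − q_k·r_k inherits s_{k+1} = s_{k-1} − q_k·s_k, t_{k+1} = t_{k-1} − q_k·t_k, so r_k = a·s_k + b·t_k at every step:
  q = 3: r = 129, s = 1 − 3·0 = 1, t = 0 − 3·1 = -3  (check: 795·1 + 222·(-3) = 129)
  q = 1: r = 93, s = 0 − 1·1 = -1, t = 1 − 1·(-3) = 4  (check: 795·(-1) + 222·4 = 93)
  q = 1: r = 36, s = 1 − 1·(-1) = 2, t = -3 − 1·4 = -7  (check: 795·2 + 222·(-7) = 36)
  q = 2: r = 21, s = -1 − 2·2 = -5, t = 4 − 2·(-7) = 18  (check: 795·(-5) + 222·18 = 21)
  q = 1: r = 15, s = 2 − 1·(-5) = 7, t = -7 − 1·18 = -25  (check: 795·7 + 222·(-25) = 15)
  q = 1: r = 6, s = -5 − 1·7 = -12, t = 18 − 1·(-25) = 43  (check: 795·(-12) + 222·43 = 6)
  q = 2: r = 3, s = 7 − 2·(-12) = 31, t = -25 − 2·43 = -111  (check: 795·31 + 222·(-111) = 3)
The row with r = 3 (the gcd) gives the Bezout coefficients s = 31, t = -111.
Result: 795 · (31) + 222 · (-111) = 3.

gcd(795, 222) = 3; s = 31, t = -111 (check: 795·31 + 222·(-111) = 3).


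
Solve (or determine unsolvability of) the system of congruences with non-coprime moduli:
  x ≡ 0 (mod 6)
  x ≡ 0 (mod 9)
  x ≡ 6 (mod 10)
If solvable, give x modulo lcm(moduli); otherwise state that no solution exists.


Moduli 6, 9, 10 are not pairwise coprime, so CRT works modulo lcm(m_i) when all pairwise compatibility conditions hold.
Pairwise compatibility: gcd(m_i, m_j) must divide a_i - a_j for every pair.
Merge one congruence at a time:
  Start: x ≡ 0 (mod 6).
  Combine with x ≡ 0 (mod 9): gcd(6, 9) = 3; 0 - 0 = 0, which IS divisible by 3, so compatible.
    Write x = 0 + 6·t and substitute into x ≡ 0 (mod 9): 6·t ≡ 0 − 0 = 0 (mod 9).
    Divide the congruence (and modulus) by g = 3: 2·t ≡ 0 (mod 3).
    The inverse of 2 mod 3 is 2 (since 2·2 = 4 = 1·3 + 1), so t ≡ 2·0 = 0 ≡ 0 (mod 3).
    Then x = 0 + 6·0 = 0, valid modulo lcm(6, 9) = 18: x ≡ 0 (mod 18).
  Combine with x ≡ 6 (mod 10): gcd(18, 10) = 2; 6 - 0 = 6, which IS divisible by 2, so compatible.
    Write x = 0 + 18·t and substitute into x ≡ 6 (mod 10): 18·t ≡ 6 − 0 = 6 (mod 10).
    Divide the congruence (and modulus) by g = 2: 9·t ≡ 3 (mod 5).
    Reduce coefficients mod 5: 4·t ≡ 3 (mod 5).
    The inverse of 4 mod 5 is 4 (since 4·4 = 16 = 3·5 + 1), so t ≡ 4·3 = 12 ≡ 2 (mod 5).
    Then x = 0 + 18·2 = 36, valid modulo lcm(18, 10) = 90: x ≡ 36 (mod 90).
Verify: 36 mod 6 = 0, 36 mod 9 = 0, 36 mod 10 = 6.

x ≡ 36 (mod 90).


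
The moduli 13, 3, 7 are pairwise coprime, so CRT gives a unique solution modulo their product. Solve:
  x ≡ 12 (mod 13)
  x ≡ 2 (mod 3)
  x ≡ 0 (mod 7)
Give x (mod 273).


Moduli 13, 3, 7 are pairwise coprime; by CRT there is a unique solution modulo M = 13 · 3 · 7 = 273.
Solve pairwise, accumulating the modulus:
  Start with x ≡ 12 (mod 13).
  Combine with x ≡ 2 (mod 3): since gcd(13, 3) = 1, we get a unique residue mod 39.
    Write x = 12 + 13·t and substitute into x ≡ 2 (mod 3): 13·t ≡ 2 − 12 = -10 (mod 3).
    Reduce coefficients mod 3: 1·t ≡ 2 (mod 3).
    So t ≡ 2 (mod 3).
    Then x = 12 + 13·2 = 38, valid modulo lcm(13, 3) = 39: x ≡ 38 (mod 39).
  Combine with x ≡ 0 (mod 7): since gcd(39, 7) = 1, we get a unique residue mod 273.
    Write x = 38 + 39·t and substitute into x ≡ 0 (mod 7): 39·t ≡ 0 − 38 = -38 (mod 7).
    Reduce coefficients mod 7: 4·t ≡ 4 (mod 7).
    The inverse of 4 mod 7 is 2 (since 4·2 = 8 = 1·7 + 1), so t ≡ 2·4 = 8 ≡ 1 (mod 7).
    Then x = 38 + 39·1 = 77, valid modulo lcm(39, 7) = 273: x ≡ 77 (mod 273).
Verify: 77 mod 13 = 12 ✓, 77 mod 3 = 2 ✓, 77 mod 7 = 0 ✓.

x ≡ 77 (mod 273).


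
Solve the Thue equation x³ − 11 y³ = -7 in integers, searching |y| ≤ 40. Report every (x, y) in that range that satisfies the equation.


The equation is x³ - 11y³ = -7. For fixed y, x³ = 11·y³ − 7, so a solution requires the RHS to be a perfect cube.
Strategy: iterate y from -40 to 40, compute RHS = 11·y³ − 7, and check whether it is a (positive or negative) perfect cube.
Check small values of y:
  y = 0: RHS = -7 is not a perfect cube.
  y = 1: RHS = 4 is not a perfect cube.
  y = -1: RHS = -18 is not a perfect cube.
  y = 2: RHS = 81 is not a perfect cube.
  y = -2: RHS = -95 is not a perfect cube.
  y = 3: RHS = 290 is not a perfect cube.
  y = -3: RHS = -304 is not a perfect cube.
Continuing the search up to |y| = 40 finds no solutions either.
No (x, y) in the scanned range satisfies the equation.

No integer solutions with |y| ≤ 40.


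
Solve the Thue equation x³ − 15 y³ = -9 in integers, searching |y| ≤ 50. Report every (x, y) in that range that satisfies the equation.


The equation is x³ - 15y³ = -9. For fixed y, x³ = 15·y³ − 9, so a solution requires the RHS to be a perfect cube.
Strategy: iterate y from -50 to 50, compute RHS = 15·y³ − 9, and check whether it is a (positive or negative) perfect cube.
Check small values of y:
  y = 0: RHS = -9 is not a perfect cube.
  y = 1: RHS = 6 is not a perfect cube.
  y = -1: RHS = -24 is not a perfect cube.
  y = 2: RHS = 111 is not a perfect cube.
  y = -2: RHS = -129 is not a perfect cube.
  y = 3: RHS = 396 is not a perfect cube.
  y = -3: RHS = -414 is not a perfect cube.
Continuing the search up to |y| = 50 finds no solutions either.
No (x, y) in the scanned range satisfies the equation.

No integer solutions with |y| ≤ 50.


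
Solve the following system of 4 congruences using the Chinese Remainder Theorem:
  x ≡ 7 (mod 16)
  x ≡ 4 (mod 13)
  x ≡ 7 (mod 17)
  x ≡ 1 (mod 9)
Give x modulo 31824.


Product of moduli M = 16 · 13 · 17 · 9 = 31824.
Merge one congruence at a time:
  Start: x ≡ 7 (mod 16).
  Combine with x ≡ 4 (mod 13); new modulus lcm = 208.
    Write x = 7 + 16·t and substitute into x ≡ 4 (mod 13): 16·t ≡ 4 − 7 = -3 (mod 13).
    Reduce coefficients mod 13: 3·t ≡ 10 (mod 13).
    The inverse of 3 mod 13 is 9 (since 3·9 = 27 = 2·13 + 1), so t ≡ 9·10 = 90 ≡ 12 (mod 13).
    Then x = 7 + 16·12 = 199, valid modulo lcm(16, 13) = 208: x ≡ 199 (mod 208).
  Combine with x ≡ 7 (mod 17); new modulus lcm = 3536.
    Write x = 199 + 208·t and substitute into x ≡ 7 (mod 17): 208·t ≡ 7 − 199 = -192 (mod 17).
    Reduce coefficients mod 17: 4·t ≡ 12 (mod 17).
    The inverse of 4 mod 17 is 13 (since 4·13 = 52 = 3·17 + 1), so t ≡ 13·12 = 156 ≡ 3 (mod 17).
    Then x = 199 + 208·3 = 823, valid modulo lcm(208, 17) = 3536: x ≡ 823 (mod 3536).
  Combine with x ≡ 1 (mod 9); new modulus lcm = 31824.
    Write x = 823 + 3536·t and substitute into x ≡ 1 (mod 9): 3536·t ≡ 1 − 823 = -822 (mod 9).
    Reduce coefficients mod 9: 8·t ≡ 6 (mod 9).
    The inverse of 8 mod 9 is 8 (since 8·8 = 64 = 7·9 + 1), so t ≡ 8·6 = 48 ≡ 3 (mod 9).
    Then x = 823 + 3536·3 = 11431, valid modulo lcm(3536, 9) = 31824: x ≡ 11431 (mod 31824).
Verify against each original: 11431 mod 16 = 7, 11431 mod 13 = 4, 11431 mod 17 = 7, 11431 mod 9 = 1.

x ≡ 11431 (mod 31824).


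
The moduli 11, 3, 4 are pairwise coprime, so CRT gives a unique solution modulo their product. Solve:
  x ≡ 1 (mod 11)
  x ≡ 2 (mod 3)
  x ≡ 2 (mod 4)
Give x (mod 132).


Moduli 11, 3, 4 are pairwise coprime; by CRT there is a unique solution modulo M = 11 · 3 · 4 = 132.
Solve pairwise, accumulating the modulus:
  Start with x ≡ 1 (mod 11).
  Combine with x ≡ 2 (mod 3): since gcd(11, 3) = 1, we get a unique residue mod 33.
    Write x = 1 + 11·t and substitute into x ≡ 2 (mod 3): 11·t ≡ 2 − 1 = 1 (mod 3).
    Reduce coefficients mod 3: 2·t ≡ 1 (mod 3).
    The inverse of 2 mod 3 is 2 (since 2·2 = 4 = 1·3 + 1), so t ≡ 2·1 = 2 ≡ 2 (mod 3).
    Then x = 1 + 11·2 = 23, valid modulo lcm(11, 3) = 33: x ≡ 23 (mod 33).
  Combine with x ≡ 2 (mod 4): since gcd(33, 4) = 1, we get a unique residue mod 132.
    Write x = 23 + 33·t and substitute into x ≡ 2 (mod 4): 33·t ≡ 2 − 23 = -21 (mod 4).
    Reduce coefficients mod 4: 1·t ≡ 3 (mod 4).
    So t ≡ 3 (mod 4).
    Then x = 23 + 33·3 = 122, valid modulo lcm(33, 4) = 132: x ≡ 122 (mod 132).
Verify: 122 mod 11 = 1 ✓, 122 mod 3 = 2 ✓, 122 mod 4 = 2 ✓.

x ≡ 122 (mod 132).


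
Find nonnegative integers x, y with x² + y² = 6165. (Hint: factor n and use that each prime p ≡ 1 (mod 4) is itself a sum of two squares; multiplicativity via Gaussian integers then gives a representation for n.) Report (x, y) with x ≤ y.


Step 1: Factor n = 6165 = 3^2 · 5 · 137.
Step 2: Check the mod-4 condition on each prime factor: 3 ≡ 3 (mod 4), exponent 2 (must be even); 5 ≡ 1 (mod 4), exponent 1; 137 ≡ 1 (mod 4), exponent 1.
All primes ≡ 3 (mod 4) appear to even exponent (or don't appear), so by the two-squares theorem n IS expressible as a sum of two squares.
Step 3: Build a representation. Group n = k² · m with k = 3 and m = 5 · 137 = 685 (a product of primes ≡ 1 (mod 4)); a representation of m scales to one of n via (k·x)² + (k·y)² = k²(x² + y²). Each prime p ≡ 1 (mod 4) is itself a sum of two squares; find a² by testing p − a² for a perfect square:
  5: 5 − 1² = 4 = 2² ⇒ 5 = 1² + 2².
  137: 137 − 1² = 136, 137 − 2² = 133, 137 − 3² = 128, 137 − 4² = 121 = 11² ⇒ 137 = 4² + 11².
  Combine using the Brahmagupta–Fibonacci identity (a² + b²)(c² + d²) = (ac − bd)² + (ad + bc)² = (ac + bd)² + (ad − bc)²:
  5 · 137 = 685: from (1² + 2²)(4² + 11²), take (1·4 − 2·11, 1·11 + 2·4) = (4 − 22, 11 + 8) = (-18, 19); dropping signs (only squares matter) gives (18, 19); check 18² + 19² = 324 + 361 = 685 ✓.
  Scale by k = 3: (3·18, 3·19) = (54, 57).
Step 4: Order so x ≤ y and verify: 54² + 57² = 2916 + 3249 = 6165 = n. ✓

n = 6165 = 54² + 57² (one valid representation with x ≤ y).


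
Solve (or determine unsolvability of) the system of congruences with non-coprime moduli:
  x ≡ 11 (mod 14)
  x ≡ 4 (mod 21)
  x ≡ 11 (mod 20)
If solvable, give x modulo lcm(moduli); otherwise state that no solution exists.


Moduli 14, 21, 20 are not pairwise coprime, so CRT works modulo lcm(m_i) when all pairwise compatibility conditions hold.
Pairwise compatibility: gcd(m_i, m_j) must divide a_i - a_j for every pair.
Merge one congruence at a time:
  Start: x ≡ 11 (mod 14).
  Combine with x ≡ 4 (mod 21): gcd(14, 21) = 7; 4 - 11 = -7, which IS divisible by 7, so compatible.
    Write x = 11 + 14·t and substitute into x ≡ 4 (mod 21): 14·t ≡ 4 − 11 = -7 (mod 21).
    Divide the congruence (and modulus) by g = 7: 2·t ≡ -1 (mod 3).
    Reduce coefficients mod 3: 2·t ≡ 2 (mod 3).
    The inverse of 2 mod 3 is 2 (since 2·2 = 4 = 1·3 + 1), so t ≡ 2·2 = 4 ≡ 1 (mod 3).
    Then x = 11 + 14·1 = 25, valid modulo lcm(14, 21) = 42: x ≡ 25 (mod 42).
  Combine with x ≡ 11 (mod 20): gcd(42, 20) = 2; 11 - 25 = -14, which IS divisible by 2, so compatible.
    Write x = 25 + 42·t and substitute into x ≡ 11 (mod 20): 42·t ≡ 11 − 25 = -14 (mod 20).
    Divide the congruence (and modulus) by g = 2: 21·t ≡ -7 (mod 10).
    Reduce coefficients mod 10: 1·t ≡ 3 (mod 10).
    So t ≡ 3 (mod 10).
    Then x = 25 + 42·3 = 151, valid modulo lcm(42, 20) = 420: x ≡ 151 (mod 420).
Verify: 151 mod 14 = 11, 151 mod 21 = 4, 151 mod 20 = 11.

x ≡ 151 (mod 420).


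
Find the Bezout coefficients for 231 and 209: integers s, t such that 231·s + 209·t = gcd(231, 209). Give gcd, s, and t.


Euclidean algorithm on (231, 209) — divide until remainder is 0:
  231 = 1 · 209 + 22
  209 = 9 · 22 + 11
  22 = 2 · 11 + 0
gcd(231, 209) = 11.
Track Bezout coefficients alongside the remainders: start with r₀ = 231 = a·1 + b·0 (s = 1, t = 0) and r₁ = 209 = a·0 + b·1 (s = 0, t = 1); each new remainder r_{k+1} = r_{k-1} − q_k·r_k inherits s_{k+1} = s_{k-1} − q_k·s_k, t_{k+1} = t_{k-1} − q_k·t_k, so r_k = a·s_k + b·t_k at every step:
  q = 1: r = 22, s = 1 − 1·0 = 1, t = 0 − 1·1 = -1  (check: 231·1 + 209·(-1) = 22)
  q = 9: r = 11, s = 0 − 9·1 = -9, t = 1 − 9·(-1) = 10  (check: 231·(-9) + 209·10 = 11)
The row with r = 11 (the gcd) gives the Bezout coefficients s = -9, t = 10.
Result: 231 · (-9) + 209 · (10) = 11.

gcd(231, 209) = 11; s = -9, t = 10 (check: 231·(-9) + 209·10 = 11).


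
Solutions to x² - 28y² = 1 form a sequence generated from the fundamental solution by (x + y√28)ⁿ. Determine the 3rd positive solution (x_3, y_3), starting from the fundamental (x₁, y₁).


Step 1: Find the fundamental solution (x₁, y₁) of x² - 28y² = 1.
  Expand √28 as a continued fraction. a₀ = ⌊√28⌋ = 5; iterate m_{k+1} = d_k·a_k − m_k, d_{k+1} = (28 − m_{k+1}²)/d_k, a_{k+1} = ⌊(a₀ + m_{k+1})/d_{k+1}⌋ (starting m₀ = 0, d₀ = 1), with convergents p_k = a_k·p_{k-1} + p_{k-2}, q_k = a_k·q_{k-1} + q_{k-2} (p₋₁ = 1, q₋₁ = 0):
  k = 0: a₀ = 5; p₀/q₀ = 5/1; p₀² − 28·q₀² = 25 − 28 = -3.
  k = 1: m = 5, d = 3, a = ⌊(5 + 5)/3⌋ = 3; p/q = (3·5 + 1)/(3·1 + 0) = 16/3; p² − 28·q² = 256 − 252 = 4.
  k = 2: m = 4, d = 4, a = ⌊(5 + 4)/4⌋ = 2; p/q = (2·16 + 5)/(2·3 + 1) = 37/7; p² − 28·q² = 1369 − 1372 = -3.
  k = 3: m = 4, d = 3, a = ⌊(5 + 4)/3⌋ = 3; p/q = (3·37 + 16)/(3·7 + 3) = 127/24; p² − 28·q² = 16129 − 16128 = 1.
  The first convergent with p² − 28·q² = 1 gives the fundamental solution (x₁, y₁) = (127, 24).
Step 2: Apply the recurrence (x_{n+1}, y_{n+1}) = (x₁x_n + 28y₁y_n, x₁y_n + y₁x_n) repeatedly.
  From (x_1, y_1) = (127, 24): x_2 = 127·127 + 28·24·24 = 32257; y_2 = 127·24 + 24·127 = 6096.
  From (x_2, y_2) = (32257, 6096): x_3 = 127·32257 + 28·24·6096 = 8193151; y_3 = 127·6096 + 24·32257 = 1548360.
Step 3: Verify x_3² - 28·y_3² = 67127723308801 - 67127723308800 = 1 (should be 1). ✓

(x_1, y_1) = (127, 24); (x_3, y_3) = (8193151, 1548360).


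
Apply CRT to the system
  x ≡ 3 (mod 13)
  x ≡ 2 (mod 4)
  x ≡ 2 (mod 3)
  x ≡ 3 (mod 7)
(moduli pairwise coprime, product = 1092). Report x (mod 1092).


Product of moduli M = 13 · 4 · 3 · 7 = 1092.
Merge one congruence at a time:
  Start: x ≡ 3 (mod 13).
  Combine with x ≡ 2 (mod 4); new modulus lcm = 52.
    Write x = 3 + 13·t and substitute into x ≡ 2 (mod 4): 13·t ≡ 2 − 3 = -1 (mod 4).
    Reduce coefficients mod 4: 1·t ≡ 3 (mod 4).
    So t ≡ 3 (mod 4).
    Then x = 3 + 13·3 = 42, valid modulo lcm(13, 4) = 52: x ≡ 42 (mod 52).
  Combine with x ≡ 2 (mod 3); new modulus lcm = 156.
    Write x = 42 + 52·t and substitute into x ≡ 2 (mod 3): 52·t ≡ 2 − 42 = -40 (mod 3).
    Reduce coefficients mod 3: 1·t ≡ 2 (mod 3).
    So t ≡ 2 (mod 3).
    Then x = 42 + 52·2 = 146, valid modulo lcm(52, 3) = 156: x ≡ 146 (mod 156).
  Combine with x ≡ 3 (mod 7); new modulus lcm = 1092.
    Write x = 146 + 156·t and substitute into x ≡ 3 (mod 7): 156·t ≡ 3 − 146 = -143 (mod 7).
    Reduce coefficients mod 7: 2·t ≡ 4 (mod 7).
    The inverse of 2 mod 7 is 4 (since 2·4 = 8 = 1·7 + 1), so t ≡ 4·4 = 16 ≡ 2 (mod 7).
    Then x = 146 + 156·2 = 458, valid modulo lcm(156, 7) = 1092: x ≡ 458 (mod 1092).
Verify against each original: 458 mod 13 = 3, 458 mod 4 = 2, 458 mod 3 = 2, 458 mod 7 = 3.

x ≡ 458 (mod 1092).


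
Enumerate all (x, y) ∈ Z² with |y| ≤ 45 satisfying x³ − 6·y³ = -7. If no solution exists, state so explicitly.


The equation is x³ - 6y³ = -7. For fixed y, x³ = 6·y³ − 7, so a solution requires the RHS to be a perfect cube.
Strategy: iterate y from -45 to 45, compute RHS = 6·y³ − 7, and check whether it is a (positive or negative) perfect cube.
Check small values of y:
  y = 0: RHS = -7 is not a perfect cube.
  y = 1: RHS = -1 = (-1)³ ⇒ x = -1 works.
  y = -1: RHS = -13 is not a perfect cube.
  y = 2: RHS = 41 is not a perfect cube.
  y = -2: RHS = -55 is not a perfect cube.
  y = 3: RHS = 155 is not a perfect cube.
  y = -3: RHS = -169 is not a perfect cube.
Continuing the search up to |y| = 45 finds no further solutions beyond those listed.
Collected solutions: (-1, 1).

Solutions (with |y| ≤ 45): (-1, 1).


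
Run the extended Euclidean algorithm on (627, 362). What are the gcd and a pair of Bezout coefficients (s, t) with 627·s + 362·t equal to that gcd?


Euclidean algorithm on (627, 362) — divide until remainder is 0:
  627 = 1 · 362 + 265
  362 = 1 · 265 + 97
  265 = 2 · 97 + 71
  97 = 1 · 71 + 26
  71 = 2 · 26 + 19
  26 = 1 · 19 + 7
  19 = 2 · 7 + 5
  7 = 1 · 5 + 2
  5 = 2 · 2 + 1
  2 = 2 · 1 + 0
gcd(627, 362) = 1.
Track Bezout coefficients alongside the remainders: start with r₀ = 627 = a·1 + b·0 (s = 1, t = 0) and r₁ = 362 = a·0 + b·1 (s = 0, t = 1); each new remainder r_{k+1} = r_{k-1} − q_k·r_k inherits s_{k+1} = s_{k-1} − q_k·s_k, t_{k+1} = t_{k-1} − q_k·t_k, so r_k = a·s_k + b·t_k at every step:
  q = 1: r = 265, s = 1 − 1·0 = 1, t = 0 − 1·1 = -1  (check: 627·1 + 362·(-1) = 265)
  q = 1: r = 97, s = 0 − 1·1 = -1, t = 1 − 1·(-1) = 2  (check: 627·(-1) + 362·2 = 97)
  q = 2: r = 71, s = 1 − 2·(-1) = 3, t = -1 − 2·2 = -5  (check: 627·3 + 362·(-5) = 71)
  q = 1: r = 26, s = -1 − 1·3 = -4, t = 2 − 1·(-5) = 7  (check: 627·(-4) + 362·7 = 26)
  q = 2: r = 19, s = 3 − 2·(-4) = 11, t = -5 − 2·7 = -19  (check: 627·11 + 362·(-19) = 19)
  q = 1: r = 7, s = -4 − 1·11 = -15, t = 7 − 1·(-19) = 26  (check: 627·(-15) + 362·26 = 7)
  q = 2: r = 5, s = 11 − 2·(-15) = 41, t = -19 − 2·26 = -71  (check: 627·41 + 362·(-71) = 5)
  q = 1: r = 2, s = -15 − 1·41 = -56, t = 26 − 1·(-71) = 97  (check: 627·(-56) + 362·97 = 2)
  q = 2: r = 1, s = 41 − 2·(-56) = 153, t = -71 − 2·97 = -265  (check: 627·153 + 362·(-265) = 1)
The row with r = 1 (the gcd) gives the Bezout coefficients s = 153, t = -265.
Result: 627 · (153) + 362 · (-265) = 1.

gcd(627, 362) = 1; s = 153, t = -265 (check: 627·153 + 362·(-265) = 1).


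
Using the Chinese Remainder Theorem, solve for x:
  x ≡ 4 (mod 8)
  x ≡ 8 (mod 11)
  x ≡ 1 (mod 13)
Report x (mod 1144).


Moduli 8, 11, 13 are pairwise coprime; by CRT there is a unique solution modulo M = 8 · 11 · 13 = 1144.
Solve pairwise, accumulating the modulus:
  Start with x ≡ 4 (mod 8).
  Combine with x ≡ 8 (mod 11): since gcd(8, 11) = 1, we get a unique residue mod 88.
    Write x = 4 + 8·t and substitute into x ≡ 8 (mod 11): 8·t ≡ 8 − 4 = 4 (mod 11).
    The inverse of 8 mod 11 is 7 (since 8·7 = 56 = 5·11 + 1), so t ≡ 7·4 = 28 ≡ 6 (mod 11).
    Then x = 4 + 8·6 = 52, valid modulo lcm(8, 11) = 88: x ≡ 52 (mod 88).
  Combine with x ≡ 1 (mod 13): since gcd(88, 13) = 1, we get a unique residue mod 1144.
    Write x = 52 + 88·t and substitute into x ≡ 1 (mod 13): 88·t ≡ 1 − 52 = -51 (mod 13).
    Reduce coefficients mod 13: 10·t ≡ 1 (mod 13).
    The inverse of 10 mod 13 is 4 (since 10·4 = 40 = 3·13 + 1), so t ≡ 4·1 = 4 ≡ 4 (mod 13).
    Then x = 52 + 88·4 = 404, valid modulo lcm(88, 13) = 1144: x ≡ 404 (mod 1144).
Verify: 404 mod 8 = 4 ✓, 404 mod 11 = 8 ✓, 404 mod 13 = 1 ✓.

x ≡ 404 (mod 1144).


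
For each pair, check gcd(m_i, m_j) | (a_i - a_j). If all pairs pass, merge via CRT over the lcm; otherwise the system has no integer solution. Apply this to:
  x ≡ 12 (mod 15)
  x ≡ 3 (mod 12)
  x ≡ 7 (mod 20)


Moduli 15, 12, 20 are not pairwise coprime, so CRT works modulo lcm(m_i) when all pairwise compatibility conditions hold.
Pairwise compatibility: gcd(m_i, m_j) must divide a_i - a_j for every pair.
Merge one congruence at a time:
  Start: x ≡ 12 (mod 15).
  Combine with x ≡ 3 (mod 12): gcd(15, 12) = 3; 3 - 12 = -9, which IS divisible by 3, so compatible.
    Write x = 12 + 15·t and substitute into x ≡ 3 (mod 12): 15·t ≡ 3 − 12 = -9 (mod 12).
    Divide the congruence (and modulus) by g = 3: 5·t ≡ -3 (mod 4).
    Reduce coefficients mod 4: 1·t ≡ 1 (mod 4).
    So t ≡ 1 (mod 4).
    Then x = 12 + 15·1 = 27, valid modulo lcm(15, 12) = 60: x ≡ 27 (mod 60).
  Combine with x ≡ 7 (mod 20): gcd(60, 20) = 20; 7 - 27 = -20, which IS divisible by 20, so compatible.
    Write x = 27 + 60·t and substitute into x ≡ 7 (mod 20): 60·t ≡ 7 − 27 = -20 (mod 20).
    Divide the congruence (and modulus) by g = 20: 3·t ≡ -1 (mod 1).
    Modulo 1 every t works; take t = 0.
    Then x = 27 + 60·0 = 27, valid modulo lcm(60, 20) = 60: x ≡ 27 (mod 60).
Verify: 27 mod 15 = 12, 27 mod 12 = 3, 27 mod 20 = 7.

x ≡ 27 (mod 60).


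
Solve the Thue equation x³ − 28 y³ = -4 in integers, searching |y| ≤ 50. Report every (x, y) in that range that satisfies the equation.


The equation is x³ - 28y³ = -4. For fixed y, x³ = 28·y³ − 4, so a solution requires the RHS to be a perfect cube.
Strategy: iterate y from -50 to 50, compute RHS = 28·y³ − 4, and check whether it is a (positive or negative) perfect cube.
Check small values of y:
  y = 0: RHS = -4 is not a perfect cube.
  y = 1: RHS = 24 is not a perfect cube.
  y = -1: RHS = -32 is not a perfect cube.
  y = 2: RHS = 220 is not a perfect cube.
  y = -2: RHS = -228 is not a perfect cube.
  y = 3: RHS = 752 is not a perfect cube.
  y = -3: RHS = -760 is not a perfect cube.
Continuing the search up to |y| = 50 finds no solutions either.
No (x, y) in the scanned range satisfies the equation.

No integer solutions with |y| ≤ 50.


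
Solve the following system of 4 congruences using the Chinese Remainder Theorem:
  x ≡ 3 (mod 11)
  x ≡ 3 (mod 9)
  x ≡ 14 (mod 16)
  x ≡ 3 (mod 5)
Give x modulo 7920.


Product of moduli M = 11 · 9 · 16 · 5 = 7920.
Merge one congruence at a time:
  Start: x ≡ 3 (mod 11).
  Combine with x ≡ 3 (mod 9); new modulus lcm = 99.
    Write x = 3 + 11·t and substitute into x ≡ 3 (mod 9): 11·t ≡ 3 − 3 = 0 (mod 9).
    Reduce coefficients mod 9: 2·t ≡ 0 (mod 9).
    The inverse of 2 mod 9 is 5 (since 2·5 = 10 = 1·9 + 1), so t ≡ 5·0 = 0 ≡ 0 (mod 9).
    Then x = 3 + 11·0 = 3, valid modulo lcm(11, 9) = 99: x ≡ 3 (mod 99).
  Combine with x ≡ 14 (mod 16); new modulus lcm = 1584.
    Write x = 3 + 99·t and substitute into x ≡ 14 (mod 16): 99·t ≡ 14 − 3 = 11 (mod 16).
    Reduce coefficients mod 16: 3·t ≡ 11 (mod 16).
    The inverse of 3 mod 16 is 11 (since 3·11 = 33 = 2·16 + 1), so t ≡ 11·11 = 121 ≡ 9 (mod 16).
    Then x = 3 + 99·9 = 894, valid modulo lcm(99, 16) = 1584: x ≡ 894 (mod 1584).
  Combine with x ≡ 3 (mod 5); new modulus lcm = 7920.
    Write x = 894 + 1584·t and substitute into x ≡ 3 (mod 5): 1584·t ≡ 3 − 894 = -891 (mod 5).
    Reduce coefficients mod 5: 4·t ≡ 4 (mod 5).
    The inverse of 4 mod 5 is 4 (since 4·4 = 16 = 3·5 + 1), so t ≡ 4·4 = 16 ≡ 1 (mod 5).
    Then x = 894 + 1584·1 = 2478, valid modulo lcm(1584, 5) = 7920: x ≡ 2478 (mod 7920).
Verify against each original: 2478 mod 11 = 3, 2478 mod 9 = 3, 2478 mod 16 = 14, 2478 mod 5 = 3.

x ≡ 2478 (mod 7920).


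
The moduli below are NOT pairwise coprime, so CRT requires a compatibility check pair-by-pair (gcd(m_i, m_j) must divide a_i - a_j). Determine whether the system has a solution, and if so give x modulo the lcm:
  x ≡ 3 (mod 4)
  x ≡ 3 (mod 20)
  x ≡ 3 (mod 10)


Moduli 4, 20, 10 are not pairwise coprime, so CRT works modulo lcm(m_i) when all pairwise compatibility conditions hold.
Pairwise compatibility: gcd(m_i, m_j) must divide a_i - a_j for every pair.
Merge one congruence at a time:
  Start: x ≡ 3 (mod 4).
  Combine with x ≡ 3 (mod 20): gcd(4, 20) = 4; 3 - 3 = 0, which IS divisible by 4, so compatible.
    Write x = 3 + 4·t and substitute into x ≡ 3 (mod 20): 4·t ≡ 3 − 3 = 0 (mod 20).
    Divide the congruence (and modulus) by g = 4: 1·t ≡ 0 (mod 5).
    So t ≡ 0 (mod 5).
    Then x = 3 + 4·0 = 3, valid modulo lcm(4, 20) = 20: x ≡ 3 (mod 20).
  Combine with x ≡ 3 (mod 10): gcd(20, 10) = 10; 3 - 3 = 0, which IS divisible by 10, so compatible.
    Write x = 3 + 20·t and substitute into x ≡ 3 (mod 10): 20·t ≡ 3 − 3 = 0 (mod 10).
    Divide the congruence (and modulus) by g = 10: 2·t ≡ 0 (mod 1).
    Modulo 1 every t works; take t = 0.
    Then x = 3 + 20·0 = 3, valid modulo lcm(20, 10) = 20: x ≡ 3 (mod 20).
Verify: 3 mod 4 = 3, 3 mod 20 = 3, 3 mod 10 = 3.

x ≡ 3 (mod 20).
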